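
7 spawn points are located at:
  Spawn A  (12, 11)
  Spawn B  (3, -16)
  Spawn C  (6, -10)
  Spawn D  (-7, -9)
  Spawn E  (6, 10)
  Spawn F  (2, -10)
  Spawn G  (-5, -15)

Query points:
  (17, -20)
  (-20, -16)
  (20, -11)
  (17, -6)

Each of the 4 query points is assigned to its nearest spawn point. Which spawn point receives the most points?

Spawn C

(17, -20) — d² to each: Spawn A:986, Spawn B:212, Spawn C:221, Spawn D:697, Spawn E:1021, Spawn F:325, Spawn G:509 → nearest is Spawn B
(-20, -16) — d² to each: Spawn A:1753, Spawn B:529, Spawn C:712, Spawn D:218, Spawn E:1352, Spawn F:520, Spawn G:226 → nearest is Spawn D
(20, -11) — d² to each: Spawn A:548, Spawn B:314, Spawn C:197, Spawn D:733, Spawn E:637, Spawn F:325, Spawn G:641 → nearest is Spawn C
(17, -6) — d² to each: Spawn A:314, Spawn B:296, Spawn C:137, Spawn D:585, Spawn E:377, Spawn F:241, Spawn G:565 → nearest is Spawn C
Tally — Spawn B:1, Spawn C:2, Spawn D:1. Spawn C captures the most (2).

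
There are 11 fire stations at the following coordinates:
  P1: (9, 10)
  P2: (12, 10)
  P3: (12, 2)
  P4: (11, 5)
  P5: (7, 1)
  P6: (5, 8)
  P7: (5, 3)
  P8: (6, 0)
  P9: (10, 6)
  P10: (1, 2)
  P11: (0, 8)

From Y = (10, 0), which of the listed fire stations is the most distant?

Compare squared distances (the ordering matches that of the actual distances):
|YP1|² = (10−9)² + (0−10)² = 1 + 100 = 101
|YP2|² = (10−12)² + (0−10)² = 4 + 100 = 104
|YP3|² = (10−12)² + (0−2)² = 4 + 4 = 8
|YP4|² = (10−11)² + (0−5)² = 1 + 25 = 26
|YP5|² = (10−7)² + (0−1)² = 9 + 1 = 10
|YP6|² = (10−5)² + (0−8)² = 25 + 64 = 89
|YP7|² = (10−5)² + (0−3)² = 25 + 9 = 34
|YP8|² = (10−6)² + (0−0)² = 16 + 0 = 16
|YP9|² = (10−10)² + (0−6)² = 0 + 36 = 36
d²(Y, P10) = (10−1)² + (0−2)² = 81 + 4 = 85
d²(Y, P11) = (10−0)² + (0−8)² = 100 + 64 = 164
The largest is to P11.

P11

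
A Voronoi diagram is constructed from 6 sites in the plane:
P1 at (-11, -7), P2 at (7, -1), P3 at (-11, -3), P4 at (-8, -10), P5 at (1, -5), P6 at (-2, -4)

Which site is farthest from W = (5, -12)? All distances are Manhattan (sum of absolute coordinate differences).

d(W,P1) = |5−(-11)| + |-12−(-7)| = 16 + 5 = 21
d(W,P2) = |5−7| + |-12−(-1)| = 2 + 11 = 13
d(W,P3) = |5−(-11)| + |-12−(-3)| = 16 + 9 = 25
d(W,P4) = |5−(-8)| + |-12−(-10)| = 13 + 2 = 15
d(W,P5) = |5−1| + |-12−(-5)| = 4 + 7 = 11
d(W,P6) = |5−(-2)| + |-12−(-4)| = 7 + 8 = 15
The largest is to P3.

P3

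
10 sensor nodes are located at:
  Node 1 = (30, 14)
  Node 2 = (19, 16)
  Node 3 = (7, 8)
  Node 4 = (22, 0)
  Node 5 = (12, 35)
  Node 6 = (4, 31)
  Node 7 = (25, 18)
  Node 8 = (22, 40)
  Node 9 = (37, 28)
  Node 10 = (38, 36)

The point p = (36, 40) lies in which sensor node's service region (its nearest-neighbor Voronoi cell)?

Compare squared distances (the ordering matches that of the actual distances):
d²(p, Node 1) = (36−30)² + (40−14)² = 36 + 676 = 712
d²(p, Node 2) = (36−19)² + (40−16)² = 289 + 576 = 865
d²(p, Node 3) = (36−7)² + (40−8)² = 841 + 1024 = 1865
d²(p, Node 4) = (36−22)² + (40−0)² = 196 + 1600 = 1796
d²(p, Node 5) = (36−12)² + (40−35)² = 576 + 25 = 601
d²(p, Node 6) = (36−4)² + (40−31)² = 1024 + 81 = 1105
d²(p, Node 7) = (36−25)² + (40−18)² = 121 + 484 = 605
d²(p, Node 8) = (36−22)² + (40−40)² = 196 + 0 = 196
d²(p, Node 9) = (36−37)² + (40−28)² = 1 + 144 = 145
d²(p, Node 10) = (36−38)² + (40−36)² = 4 + 16 = 20
Node 10 is nearest.

Node 10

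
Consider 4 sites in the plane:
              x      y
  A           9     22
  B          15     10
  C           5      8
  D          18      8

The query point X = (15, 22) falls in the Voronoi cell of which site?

A

Since √ is increasing, it suffices to compare squared distances:
|XA|² = (15−9)² + (22−22)² = 36 + 0 = 36
|XB|² = (15−15)² + (22−10)² = 0 + 144 = 144
|XC|² = (15−5)² + (22−8)² = 100 + 196 = 296
|XD|² = (15−18)² + (22−8)² = 9 + 196 = 205
Minimum is at A.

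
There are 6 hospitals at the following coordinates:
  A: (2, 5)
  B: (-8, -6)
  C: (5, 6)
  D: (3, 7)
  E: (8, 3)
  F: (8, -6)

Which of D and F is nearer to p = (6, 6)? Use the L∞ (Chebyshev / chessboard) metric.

d(p,D) = max(3, 1) = 3
d(p,F) = max(2, 12) = 12
3 < 12, so D is closer.

D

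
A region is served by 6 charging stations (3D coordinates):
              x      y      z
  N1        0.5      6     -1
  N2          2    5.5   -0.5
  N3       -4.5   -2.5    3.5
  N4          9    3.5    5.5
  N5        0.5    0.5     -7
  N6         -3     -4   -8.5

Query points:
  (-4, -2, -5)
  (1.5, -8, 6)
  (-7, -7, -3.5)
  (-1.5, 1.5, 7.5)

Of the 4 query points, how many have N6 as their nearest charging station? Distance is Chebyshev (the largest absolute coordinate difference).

(-4, -2, -5) — d to each: N1:8, N2:7.5, N3:8.5, N4:13, N5:4.5, N6:3.5 → nearest is N6
(1.5, -8, 6) — d to each: N1:14, N2:13.5, N3:6, N4:11.5, N5:13, N6:14.5 → nearest is N3
(-7, -7, -3.5) — d to each: N1:13, N2:12.5, N3:7, N4:16, N5:7.5, N6:5 → nearest is N6
(-1.5, 1.5, 7.5) — d to each: N1:8.5, N2:8, N3:4, N4:10.5, N5:14.5, N6:16 → nearest is N3
2 of the 4 points have N6 as nearest.

2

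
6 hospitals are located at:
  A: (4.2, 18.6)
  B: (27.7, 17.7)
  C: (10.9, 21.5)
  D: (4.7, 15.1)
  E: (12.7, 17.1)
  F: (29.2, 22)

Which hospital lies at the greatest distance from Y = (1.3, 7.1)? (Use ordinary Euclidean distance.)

F

Squared Euclidean distances:
|YA|² = 8.41 + 132.25 = 140.66
|YB|² = 696.96 + 112.36 = 809.32
|YC|² = 92.16 + 207.36 = 299.52
|YD|² = 11.56 + 64 = 75.56
|YE|² = 129.96 + 100 = 229.96
|YF|² = 778.41 + 222.01 = 1000.42
The largest is to F.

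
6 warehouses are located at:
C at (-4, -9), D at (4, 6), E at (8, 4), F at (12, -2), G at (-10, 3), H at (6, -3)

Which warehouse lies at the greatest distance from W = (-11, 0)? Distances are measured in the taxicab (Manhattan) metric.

d(W,C) = 7 + 9 = 16
d(W,D) = 15 + 6 = 21
d(W,E) = 19 + 4 = 23
d(W,F) = 23 + 2 = 25
d(W,G) = 1 + 3 = 4
d(W,H) = 17 + 3 = 20
The largest is to F.

F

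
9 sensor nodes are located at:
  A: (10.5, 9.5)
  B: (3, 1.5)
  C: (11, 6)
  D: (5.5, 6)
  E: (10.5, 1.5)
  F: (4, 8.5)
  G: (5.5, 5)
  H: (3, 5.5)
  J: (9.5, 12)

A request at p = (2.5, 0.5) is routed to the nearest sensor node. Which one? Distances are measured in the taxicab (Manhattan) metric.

B

d(p,A) = |2.5−10.5| + |0.5−9.5| = 8 + 9 = 17
d(p,B) = |2.5−3| + |0.5−1.5| = 0.5 + 1 = 1.5
d(p,C) = |2.5−11| + |0.5−6| = 8.5 + 5.5 = 14
d(p,D) = |2.5−5.5| + |0.5−6| = 3 + 5.5 = 8.5
d(p,E) = |2.5−10.5| + |0.5−1.5| = 8 + 1 = 9
d(p,F) = |2.5−4| + |0.5−8.5| = 1.5 + 8 = 9.5
d(p,G) = |2.5−5.5| + |0.5−5| = 3 + 4.5 = 7.5
d(p,H) = |2.5−3| + |0.5−5.5| = 0.5 + 5 = 5.5
d(p,J) = |2.5−9.5| + |0.5−12| = 7 + 11.5 = 18.5
B is nearest.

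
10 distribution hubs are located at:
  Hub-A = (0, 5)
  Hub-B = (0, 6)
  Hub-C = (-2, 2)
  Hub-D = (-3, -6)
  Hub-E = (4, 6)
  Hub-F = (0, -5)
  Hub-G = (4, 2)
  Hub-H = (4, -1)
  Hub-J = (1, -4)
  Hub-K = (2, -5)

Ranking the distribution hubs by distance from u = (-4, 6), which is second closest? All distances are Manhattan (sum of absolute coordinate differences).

Hub-A

d(u, Hub-A) = 4 + 1 = 5
d(u, Hub-B) = 4 + 0 = 4
d(u, Hub-C) = 2 + 4 = 6
d(u, Hub-D) = 1 + 12 = 13
d(u, Hub-E) = 8 + 0 = 8
d(u, Hub-F) = 4 + 11 = 15
d(u, Hub-G) = 8 + 4 = 12
d(u, Hub-H) = 8 + 7 = 15
d(u, Hub-J) = 5 + 10 = 15
d(u, Hub-K) = 6 + 11 = 17
Sorted ascending: Hub-B, Hub-A, Hub-C, … — the second-nearest is Hub-A.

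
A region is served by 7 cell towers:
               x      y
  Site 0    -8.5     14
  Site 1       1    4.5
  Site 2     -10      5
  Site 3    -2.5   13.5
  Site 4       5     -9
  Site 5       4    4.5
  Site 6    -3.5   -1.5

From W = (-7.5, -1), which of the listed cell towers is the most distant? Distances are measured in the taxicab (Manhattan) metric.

Site 4

d(W, Site 0) = |-7.5−(-8.5)| + |-1−14| = 1 + 15 = 16
d(W, Site 1) = |-7.5−1| + |-1−4.5| = 8.5 + 5.5 = 14
d(W, Site 2) = |-7.5−(-10)| + |-1−5| = 2.5 + 6 = 8.5
d(W, Site 3) = |-7.5−(-2.5)| + |-1−13.5| = 5 + 14.5 = 19.5
d(W, Site 4) = |-7.5−5| + |-1−(-9)| = 12.5 + 8 = 20.5
d(W, Site 5) = |-7.5−4| + |-1−4.5| = 11.5 + 5.5 = 17
d(W, Site 6) = |-7.5−(-3.5)| + |-1−(-1.5)| = 4 + 0.5 = 4.5
The largest is to Site 4.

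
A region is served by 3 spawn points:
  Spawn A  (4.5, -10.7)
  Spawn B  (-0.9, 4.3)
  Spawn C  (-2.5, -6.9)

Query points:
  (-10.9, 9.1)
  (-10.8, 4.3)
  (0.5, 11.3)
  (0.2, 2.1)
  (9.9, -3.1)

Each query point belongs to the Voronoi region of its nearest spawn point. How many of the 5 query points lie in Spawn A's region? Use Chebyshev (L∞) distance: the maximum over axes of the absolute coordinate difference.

(-10.9, 9.1) — d to each: Spawn A:19.8, Spawn B:10, Spawn C:16 → nearest is Spawn B
(-10.8, 4.3) — d to each: Spawn A:15.3, Spawn B:9.9, Spawn C:11.2 → nearest is Spawn B
(0.5, 11.3) — d to each: Spawn A:22, Spawn B:7, Spawn C:18.2 → nearest is Spawn B
(0.2, 2.1) — d to each: Spawn A:12.8, Spawn B:2.2, Spawn C:9 → nearest is Spawn B
(9.9, -3.1) — d to each: Spawn A:7.6, Spawn B:10.8, Spawn C:12.4 → nearest is Spawn A
1 of the 5 points has Spawn A as nearest.

1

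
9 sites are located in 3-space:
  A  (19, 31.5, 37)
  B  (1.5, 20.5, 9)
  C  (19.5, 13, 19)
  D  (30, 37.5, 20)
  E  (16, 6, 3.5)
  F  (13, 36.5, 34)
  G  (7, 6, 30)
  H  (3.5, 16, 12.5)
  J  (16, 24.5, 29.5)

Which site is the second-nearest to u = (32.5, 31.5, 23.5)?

J

Squared Euclidean distances:
|uA|² = (32.5−19)² + (31.5−31.5)² + (23.5−37)² = 182.25 + 0 + 182.25 = 364.5
|uB|² = (32.5−1.5)² + (31.5−20.5)² + (23.5−9)² = 961 + 121 + 210.25 = 1292.25
|uC|² = (32.5−19.5)² + (31.5−13)² + (23.5−19)² = 169 + 342.25 + 20.25 = 531.5
|uD|² = (32.5−30)² + (31.5−37.5)² + (23.5−20)² = 6.25 + 36 + 12.25 = 54.5
|uE|² = (32.5−16)² + (31.5−6)² + (23.5−3.5)² = 272.25 + 650.25 + 400 = 1322.5
|uF|² = (32.5−13)² + (31.5−36.5)² + (23.5−34)² = 380.25 + 25 + 110.25 = 515.5
|uG|² = (32.5−7)² + (31.5−6)² + (23.5−30)² = 650.25 + 650.25 + 42.25 = 1342.75
|uH|² = (32.5−3.5)² + (31.5−16)² + (23.5−12.5)² = 841 + 240.25 + 121 = 1202.25
|uJ|² = (32.5−16)² + (31.5−24.5)² + (23.5−29.5)² = 272.25 + 49 + 36 = 357.25
Sorted ascending: D, J, A, … — the second-nearest is J.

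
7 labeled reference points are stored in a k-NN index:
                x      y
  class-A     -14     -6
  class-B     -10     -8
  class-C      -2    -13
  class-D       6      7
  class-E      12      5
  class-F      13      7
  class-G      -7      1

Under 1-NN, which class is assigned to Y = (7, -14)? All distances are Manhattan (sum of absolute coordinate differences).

class-C

d(Y, class-A) = |7−(-14)| + |-14−(-6)| = 21 + 8 = 29
d(Y, class-B) = |7−(-10)| + |-14−(-8)| = 17 + 6 = 23
d(Y, class-C) = |7−(-2)| + |-14−(-13)| = 9 + 1 = 10
d(Y, class-D) = |7−6| + |-14−7| = 1 + 21 = 22
d(Y, class-E) = |7−12| + |-14−5| = 5 + 19 = 24
d(Y, class-F) = |7−13| + |-14−7| = 6 + 21 = 27
d(Y, class-G) = |7−(-7)| + |-14−1| = 14 + 15 = 29
class-C is nearest.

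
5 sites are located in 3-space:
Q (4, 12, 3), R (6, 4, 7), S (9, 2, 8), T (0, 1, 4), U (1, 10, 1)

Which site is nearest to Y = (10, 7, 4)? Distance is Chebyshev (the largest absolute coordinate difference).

R

d(Y,Q) = max(6, 5, 1) = 6
d(Y,R) = max(4, 3, 3) = 4
d(Y,S) = max(1, 5, 4) = 5
d(Y,T) = max(10, 6, 0) = 10
d(Y,U) = max(9, 3, 3) = 9
Minimum is at R.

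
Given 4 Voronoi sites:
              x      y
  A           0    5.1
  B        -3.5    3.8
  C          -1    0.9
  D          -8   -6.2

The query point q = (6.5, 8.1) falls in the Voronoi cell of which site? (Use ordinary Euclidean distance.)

Squared Euclidean distances:
|qA|² = (6.5−0)² + (8.1−5.1)² = 42.25 + 9 = 51.25
|qB|² = (6.5−(-3.5))² + (8.1−3.8)² = 100 + 18.49 = 118.49
|qC|² = (6.5−(-1))² + (8.1−0.9)² = 56.25 + 51.84 = 108.09
|qD|² = (6.5−(-8))² + (8.1−(-6.2))² = 210.25 + 204.49 = 414.74
A is nearest.

A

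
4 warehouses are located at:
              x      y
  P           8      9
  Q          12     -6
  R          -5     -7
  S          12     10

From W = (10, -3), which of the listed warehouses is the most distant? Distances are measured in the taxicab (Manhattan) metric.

R

d(W,P) = 2 + 12 = 14
d(W,Q) = 2 + 3 = 5
d(W,R) = 15 + 4 = 19
d(W,S) = 2 + 13 = 15
The largest is to R.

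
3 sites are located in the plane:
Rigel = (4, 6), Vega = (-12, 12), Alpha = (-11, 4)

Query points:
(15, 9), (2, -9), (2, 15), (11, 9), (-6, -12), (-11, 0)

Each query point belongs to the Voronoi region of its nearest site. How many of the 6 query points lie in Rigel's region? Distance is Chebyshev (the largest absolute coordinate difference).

(15, 9) — d to each: Rigel:11, Vega:27, Alpha:26 → nearest is Rigel
(2, -9) — d to each: Rigel:15, Vega:21, Alpha:13 → nearest is Alpha
(2, 15) — d to each: Rigel:9, Vega:14, Alpha:13 → nearest is Rigel
(11, 9) — d to each: Rigel:7, Vega:23, Alpha:22 → nearest is Rigel
(-6, -12) — d to each: Rigel:18, Vega:24, Alpha:16 → nearest is Alpha
(-11, 0) — d to each: Rigel:15, Vega:12, Alpha:4 → nearest is Alpha
3 of the 6 points have Rigel as nearest.

3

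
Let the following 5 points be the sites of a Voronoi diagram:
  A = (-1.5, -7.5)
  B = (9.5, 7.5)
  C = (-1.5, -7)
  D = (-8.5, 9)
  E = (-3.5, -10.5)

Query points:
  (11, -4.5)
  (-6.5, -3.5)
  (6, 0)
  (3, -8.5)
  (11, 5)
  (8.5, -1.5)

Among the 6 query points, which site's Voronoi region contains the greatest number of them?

B

(11, -4.5) — d² to each: A:165.25, B:146.25, C:162.5, D:562.5, E:246.25 → nearest is B
(-6.5, -3.5) — d² to each: A:41, B:377, C:37.25, D:160.25, E:58 → nearest is C
(6, 0) — d² to each: A:112.5, B:68.5, C:105.25, D:291.25, E:200.5 → nearest is B
(3, -8.5) — d² to each: A:21.25, B:298.25, C:22.5, D:438.5, E:46.25 → nearest is A
(11, 5) — d² to each: A:312.5, B:8.5, C:300.25, D:396.25, E:450.5 → nearest is B
(8.5, -1.5) — d² to each: A:136, B:82, C:130.25, D:399.25, E:225 → nearest is B
Tally — A:1, B:4, C:1. B captures the most (4).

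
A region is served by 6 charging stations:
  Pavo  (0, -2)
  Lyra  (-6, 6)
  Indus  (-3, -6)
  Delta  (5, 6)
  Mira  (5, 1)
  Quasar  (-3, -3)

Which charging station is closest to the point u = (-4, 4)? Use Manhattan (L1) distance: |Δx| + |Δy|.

d(u, Pavo) = |-4−0| + |4−(-2)| = 4 + 6 = 10
d(u, Lyra) = |-4−(-6)| + |4−6| = 2 + 2 = 4
d(u, Indus) = |-4−(-3)| + |4−(-6)| = 1 + 10 = 11
d(u, Delta) = |-4−5| + |4−6| = 9 + 2 = 11
d(u, Mira) = |-4−5| + |4−1| = 9 + 3 = 12
d(u, Quasar) = |-4−(-3)| + |4−(-3)| = 1 + 7 = 8
Minimum is at Lyra.

Lyra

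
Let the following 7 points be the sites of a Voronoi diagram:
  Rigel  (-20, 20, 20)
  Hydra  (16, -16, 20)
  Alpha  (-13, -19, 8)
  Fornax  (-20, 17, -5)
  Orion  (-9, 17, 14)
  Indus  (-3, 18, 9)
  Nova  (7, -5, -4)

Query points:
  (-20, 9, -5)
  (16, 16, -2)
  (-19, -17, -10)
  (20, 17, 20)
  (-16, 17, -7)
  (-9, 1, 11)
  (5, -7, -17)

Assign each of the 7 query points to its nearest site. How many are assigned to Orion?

1

(-20, 9, -5) — d² to each: Rigel:746, Hydra:2546, Alpha:1002, Fornax:64, Orion:546, Indus:566, Nova:926 → nearest is Fornax
(16, 16, -2) — d² to each: Rigel:1796, Hydra:1508, Alpha:2166, Fornax:1306, Orion:882, Indus:486, Nova:526 → nearest is Indus
(-19, -17, -10) — d² to each: Rigel:2270, Hydra:2126, Alpha:364, Fornax:1182, Orion:1832, Indus:1842, Nova:856 → nearest is Alpha
(20, 17, 20) — d² to each: Rigel:1609, Hydra:1105, Alpha:2529, Fornax:2225, Orion:877, Indus:651, Nova:1229 → nearest is Indus
(-16, 17, -7) — d² to each: Rigel:754, Hydra:2842, Alpha:1530, Fornax:20, Orion:490, Indus:426, Nova:1022 → nearest is Fornax
(-9, 1, 11) — d² to each: Rigel:563, Hydra:995, Alpha:425, Fornax:633, Orion:265, Indus:329, Nova:517 → nearest is Orion
(5, -7, -17) — d² to each: Rigel:2723, Hydra:1571, Alpha:1093, Fornax:1345, Orion:1733, Indus:1365, Nova:177 → nearest is Nova
1 of the 7 points has Orion as nearest.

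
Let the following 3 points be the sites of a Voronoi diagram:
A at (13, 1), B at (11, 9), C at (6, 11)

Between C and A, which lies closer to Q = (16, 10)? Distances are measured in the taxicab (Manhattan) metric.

C

d(Q,C) = |16−6| + |10−11| = 10 + 1 = 11
d(Q,A) = |16−13| + |10−1| = 3 + 9 = 12
11 < 12, so C is closer.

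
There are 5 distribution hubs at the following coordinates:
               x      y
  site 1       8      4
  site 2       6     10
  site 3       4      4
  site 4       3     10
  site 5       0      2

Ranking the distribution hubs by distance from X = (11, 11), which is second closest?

site 1

Since √ is increasing, it suffices to compare squared distances:
d²(X, site 1) = (11−8)² + (11−4)² = 9 + 49 = 58
d²(X, site 2) = (11−6)² + (11−10)² = 25 + 1 = 26
d²(X, site 3) = (11−4)² + (11−4)² = 49 + 49 = 98
d²(X, site 4) = (11−3)² + (11−10)² = 64 + 1 = 65
d²(X, site 5) = (11−0)² + (11−2)² = 121 + 81 = 202
Sorted ascending: site 2, site 1, site 4, … — the second-nearest is site 1.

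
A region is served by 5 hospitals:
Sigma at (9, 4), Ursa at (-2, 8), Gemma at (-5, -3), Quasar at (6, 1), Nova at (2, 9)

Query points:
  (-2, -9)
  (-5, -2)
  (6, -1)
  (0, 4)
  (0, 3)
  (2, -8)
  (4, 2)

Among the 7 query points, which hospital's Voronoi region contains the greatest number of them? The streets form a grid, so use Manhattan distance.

Gemma

(-2, -9) — d to each: Sigma:24, Ursa:17, Gemma:9, Quasar:18, Nova:22 → nearest is Gemma
(-5, -2) — d to each: Sigma:20, Ursa:13, Gemma:1, Quasar:14, Nova:18 → nearest is Gemma
(6, -1) — d to each: Sigma:8, Ursa:17, Gemma:13, Quasar:2, Nova:14 → nearest is Quasar
(0, 4) — d to each: Sigma:9, Ursa:6, Gemma:12, Quasar:9, Nova:7 → nearest is Ursa
(0, 3) — d to each: Sigma:10, Ursa:7, Gemma:11, Quasar:8, Nova:8 → nearest is Ursa
(2, -8) — d to each: Sigma:19, Ursa:20, Gemma:12, Quasar:13, Nova:17 → nearest is Gemma
(4, 2) — d to each: Sigma:7, Ursa:12, Gemma:14, Quasar:3, Nova:9 → nearest is Quasar
Tally — Ursa:2, Gemma:3, Quasar:2. Gemma captures the most (3).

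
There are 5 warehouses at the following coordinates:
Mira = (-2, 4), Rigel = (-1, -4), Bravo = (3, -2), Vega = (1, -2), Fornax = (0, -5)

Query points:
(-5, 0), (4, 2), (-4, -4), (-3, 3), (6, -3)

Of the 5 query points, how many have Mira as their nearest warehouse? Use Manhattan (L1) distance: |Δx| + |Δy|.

2

(-5, 0) — d to each: Mira:7, Rigel:8, Bravo:10, Vega:8, Fornax:10 → nearest is Mira
(4, 2) — d to each: Mira:8, Rigel:11, Bravo:5, Vega:7, Fornax:11 → nearest is Bravo
(-4, -4) — d to each: Mira:10, Rigel:3, Bravo:9, Vega:7, Fornax:5 → nearest is Rigel
(-3, 3) — d to each: Mira:2, Rigel:9, Bravo:11, Vega:9, Fornax:11 → nearest is Mira
(6, -3) — d to each: Mira:15, Rigel:8, Bravo:4, Vega:6, Fornax:8 → nearest is Bravo
2 of the 5 points have Mira as nearest.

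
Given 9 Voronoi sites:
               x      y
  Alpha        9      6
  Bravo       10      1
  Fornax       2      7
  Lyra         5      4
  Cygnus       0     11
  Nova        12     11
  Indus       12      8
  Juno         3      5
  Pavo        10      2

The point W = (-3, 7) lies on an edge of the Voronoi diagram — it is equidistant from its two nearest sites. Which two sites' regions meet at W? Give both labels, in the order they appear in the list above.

Squared distances from W to each site:
d²(W, Alpha) = 144 + 1 = 145
d²(W, Bravo) = 169 + 36 = 205
d²(W, Fornax) = 25 + 0 = 25
d²(W, Lyra) = 64 + 9 = 73
d²(W, Cygnus) = 9 + 16 = 25
d²(W, Nova) = 225 + 16 = 241
d²(W, Indus) = 225 + 1 = 226
d²(W, Juno) = 36 + 4 = 40
d²(W, Pavo) = 169 + 25 = 194
W is equidistant from Fornax and Cygnus (both at squared distance 25), and every other site is strictly farther — so W lies on the Fornax–Cygnus Voronoi edge.

Fornax and Cygnus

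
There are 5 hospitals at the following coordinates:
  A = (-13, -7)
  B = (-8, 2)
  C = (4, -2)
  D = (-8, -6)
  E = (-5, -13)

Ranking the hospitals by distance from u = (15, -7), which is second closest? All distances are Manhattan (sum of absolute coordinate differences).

D

d(u,A) = |15−(-13)| + |-7−(-7)| = 28 + 0 = 28
d(u,B) = |15−(-8)| + |-7−2| = 23 + 9 = 32
d(u,C) = |15−4| + |-7−(-2)| = 11 + 5 = 16
d(u,D) = |15−(-8)| + |-7−(-6)| = 23 + 1 = 24
d(u,E) = |15−(-5)| + |-7−(-13)| = 20 + 6 = 26
Sorted ascending: C, D, E, … — the second-nearest is D.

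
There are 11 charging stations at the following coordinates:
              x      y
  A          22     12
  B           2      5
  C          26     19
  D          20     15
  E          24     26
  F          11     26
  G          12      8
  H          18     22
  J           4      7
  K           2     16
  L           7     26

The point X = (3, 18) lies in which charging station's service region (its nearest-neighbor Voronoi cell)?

Squared Euclidean distances:
|XA|² = 361 + 36 = 397
|XB|² = 1 + 169 = 170
|XC|² = 529 + 1 = 530
|XD|² = 289 + 9 = 298
|XE|² = 441 + 64 = 505
|XF|² = 64 + 64 = 128
|XG|² = 81 + 100 = 181
|XH|² = 225 + 16 = 241
|XJ|² = 1 + 121 = 122
|XK|² = 1 + 4 = 5
|XL|² = 16 + 64 = 80
Minimum is at K.

K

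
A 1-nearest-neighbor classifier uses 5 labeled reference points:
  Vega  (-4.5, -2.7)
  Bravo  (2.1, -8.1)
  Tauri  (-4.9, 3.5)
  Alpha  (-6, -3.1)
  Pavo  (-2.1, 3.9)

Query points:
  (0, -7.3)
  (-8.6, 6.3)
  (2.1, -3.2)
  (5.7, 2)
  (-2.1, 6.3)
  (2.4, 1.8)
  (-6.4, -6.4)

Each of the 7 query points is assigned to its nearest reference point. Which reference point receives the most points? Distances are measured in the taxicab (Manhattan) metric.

(0, -7.3) — d to each: Vega:9.1, Bravo:2.9, Tauri:15.7, Alpha:10.2, Pavo:13.3 → nearest is Bravo
(-8.6, 6.3) — d to each: Vega:13.1, Bravo:25.1, Tauri:6.5, Alpha:12, Pavo:8.9 → nearest is Tauri
(2.1, -3.2) — d to each: Vega:7.1, Bravo:4.9, Tauri:13.7, Alpha:8.2, Pavo:11.3 → nearest is Bravo
(5.7, 2) — d to each: Vega:14.9, Bravo:13.7, Tauri:12.1, Alpha:16.8, Pavo:9.7 → nearest is Pavo
(-2.1, 6.3) — d to each: Vega:11.4, Bravo:18.6, Tauri:5.6, Alpha:13.3, Pavo:2.4 → nearest is Pavo
(2.4, 1.8) — d to each: Vega:11.4, Bravo:10.2, Tauri:9, Alpha:13.3, Pavo:6.6 → nearest is Pavo
(-6.4, -6.4) — d to each: Vega:5.6, Bravo:10.2, Tauri:11.4, Alpha:3.7, Pavo:14.6 → nearest is Alpha
Tally — Bravo:2, Tauri:1, Alpha:1, Pavo:3. Pavo captures the most (3).

Pavo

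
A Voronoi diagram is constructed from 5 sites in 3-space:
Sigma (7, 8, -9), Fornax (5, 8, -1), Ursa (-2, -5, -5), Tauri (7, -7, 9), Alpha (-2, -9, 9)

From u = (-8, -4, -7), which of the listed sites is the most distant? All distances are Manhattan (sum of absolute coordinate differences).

d(u, Sigma) = |-8−7| + |-4−8| + |-7−(-9)| = 15 + 12 + 2 = 29
d(u, Fornax) = |-8−5| + |-4−8| + |-7−(-1)| = 13 + 12 + 6 = 31
d(u, Ursa) = |-8−(-2)| + |-4−(-5)| + |-7−(-5)| = 6 + 1 + 2 = 9
d(u, Tauri) = |-8−7| + |-4−(-7)| + |-7−9| = 15 + 3 + 16 = 34
d(u, Alpha) = |-8−(-2)| + |-4−(-9)| + |-7−9| = 6 + 5 + 16 = 27
The largest is to Tauri.

Tauri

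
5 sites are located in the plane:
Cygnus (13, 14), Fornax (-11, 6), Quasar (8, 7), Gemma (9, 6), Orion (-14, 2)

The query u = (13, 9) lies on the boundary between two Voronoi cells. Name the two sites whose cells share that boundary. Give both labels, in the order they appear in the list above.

Squared distances from u to each site:
d²(u, Cygnus) = (13−13)² + (9−14)² = 0 + 25 = 25
d²(u, Fornax) = (13−(-11))² + (9−6)² = 576 + 9 = 585
d²(u, Quasar) = (13−8)² + (9−7)² = 25 + 4 = 29
d²(u, Gemma) = (13−9)² + (9−6)² = 16 + 9 = 25
d²(u, Orion) = (13−(-14))² + (9−2)² = 729 + 49 = 778
u is equidistant from Cygnus and Gemma (both at squared distance 25), and every other site is strictly farther — so u lies on the Cygnus–Gemma Voronoi edge.

Cygnus and Gemma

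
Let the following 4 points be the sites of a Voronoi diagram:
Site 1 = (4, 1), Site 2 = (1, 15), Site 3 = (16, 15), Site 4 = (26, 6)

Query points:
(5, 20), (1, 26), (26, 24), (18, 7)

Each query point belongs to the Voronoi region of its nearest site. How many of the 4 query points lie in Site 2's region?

(5, 20) — d² to each: Site 1:362, Site 2:41, Site 3:146, Site 4:637 → nearest is Site 2
(1, 26) — d² to each: Site 1:634, Site 2:121, Site 3:346, Site 4:1025 → nearest is Site 2
(26, 24) — d² to each: Site 1:1013, Site 2:706, Site 3:181, Site 4:324 → nearest is Site 3
(18, 7) — d² to each: Site 1:232, Site 2:353, Site 3:68, Site 4:65 → nearest is Site 4
2 of the 4 points have Site 2 as nearest.

2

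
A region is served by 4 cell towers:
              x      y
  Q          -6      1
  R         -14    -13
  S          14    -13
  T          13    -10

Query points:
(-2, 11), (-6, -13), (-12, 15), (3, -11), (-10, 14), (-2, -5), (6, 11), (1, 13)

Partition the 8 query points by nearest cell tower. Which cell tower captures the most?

(-2, 11) — d² to each: Q:116, R:720, S:832, T:666 → nearest is Q
(-6, -13) — d² to each: Q:196, R:64, S:400, T:370 → nearest is R
(-12, 15) — d² to each: Q:232, R:788, S:1460, T:1250 → nearest is Q
(3, -11) — d² to each: Q:225, R:293, S:125, T:101 → nearest is T
(-10, 14) — d² to each: Q:185, R:745, S:1305, T:1105 → nearest is Q
(-2, -5) — d² to each: Q:52, R:208, S:320, T:250 → nearest is Q
(6, 11) — d² to each: Q:244, R:976, S:640, T:490 → nearest is Q
(1, 13) — d² to each: Q:193, R:901, S:845, T:673 → nearest is Q
Tally — Q:6, R:1, T:1. Q captures the most (6).

Q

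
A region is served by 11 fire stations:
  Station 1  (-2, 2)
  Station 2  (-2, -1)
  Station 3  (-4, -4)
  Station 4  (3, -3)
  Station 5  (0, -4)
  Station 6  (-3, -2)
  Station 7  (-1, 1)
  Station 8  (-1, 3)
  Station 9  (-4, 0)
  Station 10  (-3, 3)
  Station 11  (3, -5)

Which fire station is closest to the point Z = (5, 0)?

Since √ is increasing, it suffices to compare squared distances:
d²(Z, Station 1) = 49 + 4 = 53
d²(Z, Station 2) = 49 + 1 = 50
d²(Z, Station 3) = 81 + 16 = 97
d²(Z, Station 4) = 4 + 9 = 13
d²(Z, Station 5) = 25 + 16 = 41
d²(Z, Station 6) = 64 + 4 = 68
d²(Z, Station 7) = 36 + 1 = 37
d²(Z, Station 8) = 36 + 9 = 45
d²(Z, Station 9) = 81 + 0 = 81
d²(Z, Station 10) = 64 + 9 = 73
d²(Z, Station 11) = 4 + 25 = 29
Station 4 is nearest.

Station 4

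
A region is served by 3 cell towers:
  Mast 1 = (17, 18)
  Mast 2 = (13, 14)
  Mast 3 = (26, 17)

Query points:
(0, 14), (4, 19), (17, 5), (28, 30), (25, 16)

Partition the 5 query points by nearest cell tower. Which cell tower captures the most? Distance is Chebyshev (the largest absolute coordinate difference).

Mast 2

(0, 14) — d to each: Mast 1:17, Mast 2:13, Mast 3:26 → nearest is Mast 2
(4, 19) — d to each: Mast 1:13, Mast 2:9, Mast 3:22 → nearest is Mast 2
(17, 5) — d to each: Mast 1:13, Mast 2:9, Mast 3:12 → nearest is Mast 2
(28, 30) — d to each: Mast 1:12, Mast 2:16, Mast 3:13 → nearest is Mast 1
(25, 16) — d to each: Mast 1:8, Mast 2:12, Mast 3:1 → nearest is Mast 3
Tally — Mast 1:1, Mast 2:3, Mast 3:1. Mast 2 captures the most (3).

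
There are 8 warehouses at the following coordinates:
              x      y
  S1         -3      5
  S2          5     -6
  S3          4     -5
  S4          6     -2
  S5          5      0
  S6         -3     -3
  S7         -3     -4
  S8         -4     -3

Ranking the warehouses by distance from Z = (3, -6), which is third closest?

S4

Since √ is increasing, it suffices to compare squared distances:
|ZS1|² = (3−(-3))² + (-6−5)² = 36 + 121 = 157
|ZS2|² = (3−5)² + (-6−(-6))² = 4 + 0 = 4
|ZS3|² = (3−4)² + (-6−(-5))² = 1 + 1 = 2
|ZS4|² = (3−6)² + (-6−(-2))² = 9 + 16 = 25
|ZS5|² = (3−5)² + (-6−0)² = 4 + 36 = 40
|ZS6|² = (3−(-3))² + (-6−(-3))² = 36 + 9 = 45
|ZS7|² = (3−(-3))² + (-6−(-4))² = 36 + 4 = 40
|ZS8|² = (3−(-4))² + (-6−(-3))² = 49 + 9 = 58
Sorted ascending: S3, S2, S4, S5, … — the third-nearest is S4.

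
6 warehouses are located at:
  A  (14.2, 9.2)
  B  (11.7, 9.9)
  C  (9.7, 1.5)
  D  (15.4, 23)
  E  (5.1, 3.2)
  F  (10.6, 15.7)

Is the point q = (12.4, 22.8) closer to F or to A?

F

Compare squared distances:
|qF|² = (12.4−10.6)² + (22.8−15.7)² = 3.24 + 50.41 = 53.65
|qA|² = (12.4−14.2)² + (22.8−9.2)² = 3.24 + 184.96 = 188.2
53.65 < 188.2, so F is closer.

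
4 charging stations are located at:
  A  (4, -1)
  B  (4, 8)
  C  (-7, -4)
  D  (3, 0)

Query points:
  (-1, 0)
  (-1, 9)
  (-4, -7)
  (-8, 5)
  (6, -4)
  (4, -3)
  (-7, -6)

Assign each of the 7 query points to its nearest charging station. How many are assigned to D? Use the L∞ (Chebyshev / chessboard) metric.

(-1, 0) — d to each: A:5, B:8, C:6, D:4 → nearest is D
(-1, 9) — d to each: A:10, B:5, C:13, D:9 → nearest is B
(-4, -7) — d to each: A:8, B:15, C:3, D:7 → nearest is C
(-8, 5) — d to each: A:12, B:12, C:9, D:11 → nearest is C
(6, -4) — d to each: A:3, B:12, C:13, D:4 → nearest is A
(4, -3) — d to each: A:2, B:11, C:11, D:3 → nearest is A
(-7, -6) — d to each: A:11, B:14, C:2, D:10 → nearest is C
1 of the 7 points has D as nearest.

1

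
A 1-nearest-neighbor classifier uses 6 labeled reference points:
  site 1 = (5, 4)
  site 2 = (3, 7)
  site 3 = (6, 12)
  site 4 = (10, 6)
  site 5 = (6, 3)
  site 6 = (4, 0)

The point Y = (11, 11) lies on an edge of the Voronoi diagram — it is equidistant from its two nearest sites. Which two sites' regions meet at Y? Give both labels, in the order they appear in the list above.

site 3 and site 4

Squared distances from Y to each site:
d²(Y, site 1) = (11−5)² + (11−4)² = 36 + 49 = 85
d²(Y, site 2) = (11−3)² + (11−7)² = 64 + 16 = 80
d²(Y, site 3) = (11−6)² + (11−12)² = 25 + 1 = 26
d²(Y, site 4) = (11−10)² + (11−6)² = 1 + 25 = 26
d²(Y, site 5) = (11−6)² + (11−3)² = 25 + 64 = 89
d²(Y, site 6) = (11−4)² + (11−0)² = 49 + 121 = 170
Y is equidistant from site 3 and site 4 (both at squared distance 26), and every other site is strictly farther — so Y lies on the site 3–site 4 Voronoi edge.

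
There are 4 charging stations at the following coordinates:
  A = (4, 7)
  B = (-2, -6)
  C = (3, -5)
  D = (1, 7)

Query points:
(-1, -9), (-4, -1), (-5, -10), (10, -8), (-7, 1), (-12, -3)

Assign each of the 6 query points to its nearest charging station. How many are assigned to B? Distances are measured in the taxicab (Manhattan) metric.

5

(-1, -9) — d to each: A:21, B:4, C:8, D:18 → nearest is B
(-4, -1) — d to each: A:16, B:7, C:11, D:13 → nearest is B
(-5, -10) — d to each: A:26, B:7, C:13, D:23 → nearest is B
(10, -8) — d to each: A:21, B:14, C:10, D:24 → nearest is C
(-7, 1) — d to each: A:17, B:12, C:16, D:14 → nearest is B
(-12, -3) — d to each: A:26, B:13, C:17, D:23 → nearest is B
5 of the 6 points have B as nearest.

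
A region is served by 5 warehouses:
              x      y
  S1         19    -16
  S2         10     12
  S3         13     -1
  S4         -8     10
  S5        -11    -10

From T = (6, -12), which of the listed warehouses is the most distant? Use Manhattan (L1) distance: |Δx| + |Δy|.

d(T,S1) = |6−19| + |-12−(-16)| = 13 + 4 = 17
d(T,S2) = |6−10| + |-12−12| = 4 + 24 = 28
d(T,S3) = |6−13| + |-12−(-1)| = 7 + 11 = 18
d(T,S4) = |6−(-8)| + |-12−10| = 14 + 22 = 36
d(T,S5) = |6−(-11)| + |-12−(-10)| = 17 + 2 = 19
The largest is to S4.

S4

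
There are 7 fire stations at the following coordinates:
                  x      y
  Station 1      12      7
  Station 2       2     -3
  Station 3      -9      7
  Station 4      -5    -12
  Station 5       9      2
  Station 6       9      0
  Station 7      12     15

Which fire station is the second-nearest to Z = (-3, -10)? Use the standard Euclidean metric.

Station 2

Compare squared distances (the ordering matches that of the actual distances):
d²(Z, Station 1) = (-3−12)² + (-10−7)² = 225 + 289 = 514
d²(Z, Station 2) = (-3−2)² + (-10−(-3))² = 25 + 49 = 74
d²(Z, Station 3) = (-3−(-9))² + (-10−7)² = 36 + 289 = 325
d²(Z, Station 4) = (-3−(-5))² + (-10−(-12))² = 4 + 4 = 8
d²(Z, Station 5) = (-3−9)² + (-10−2)² = 144 + 144 = 288
d²(Z, Station 6) = (-3−9)² + (-10−0)² = 144 + 100 = 244
d²(Z, Station 7) = (-3−12)² + (-10−15)² = 225 + 625 = 850
Sorted ascending: Station 4, Station 2, Station 6, … — the second-nearest is Station 2.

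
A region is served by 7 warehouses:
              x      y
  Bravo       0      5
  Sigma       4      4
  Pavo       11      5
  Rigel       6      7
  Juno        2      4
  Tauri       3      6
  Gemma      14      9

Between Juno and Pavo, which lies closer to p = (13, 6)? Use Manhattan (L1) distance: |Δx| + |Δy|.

Pavo

d(p, Juno) = |13−2| + |6−4| = 11 + 2 = 13
d(p, Pavo) = |13−11| + |6−5| = 2 + 1 = 3
13 > 3, so Pavo is closer.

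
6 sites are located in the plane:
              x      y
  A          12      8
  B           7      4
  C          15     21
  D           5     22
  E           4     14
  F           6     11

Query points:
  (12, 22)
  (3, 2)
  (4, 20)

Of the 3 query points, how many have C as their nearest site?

1

(12, 22) — d² to each: A:196, B:349, C:10, D:49, E:128, F:157 → nearest is C
(3, 2) — d² to each: A:117, B:20, C:505, D:404, E:145, F:90 → nearest is B
(4, 20) — d² to each: A:208, B:265, C:122, D:5, E:36, F:85 → nearest is D
1 of the 3 points has C as nearest.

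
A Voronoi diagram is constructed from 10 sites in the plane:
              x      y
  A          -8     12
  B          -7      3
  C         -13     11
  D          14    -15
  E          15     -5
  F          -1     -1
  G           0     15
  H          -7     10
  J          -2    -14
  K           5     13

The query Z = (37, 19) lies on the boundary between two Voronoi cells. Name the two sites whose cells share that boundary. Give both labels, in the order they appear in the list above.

E and K

Squared distances from Z to each site:
|ZA|² = (37−(-8))² + (19−12)² = 2025 + 49 = 2074
|ZB|² = (37−(-7))² + (19−3)² = 1936 + 256 = 2192
|ZC|² = (37−(-13))² + (19−11)² = 2500 + 64 = 2564
|ZD|² = (37−14)² + (19−(-15))² = 529 + 1156 = 1685
|ZE|² = (37−15)² + (19−(-5))² = 484 + 576 = 1060
|ZF|² = (37−(-1))² + (19−(-1))² = 1444 + 400 = 1844
|ZG|² = (37−0)² + (19−15)² = 1369 + 16 = 1385
|ZH|² = (37−(-7))² + (19−10)² = 1936 + 81 = 2017
|ZJ|² = (37−(-2))² + (19−(-14))² = 1521 + 1089 = 2610
|ZK|² = (37−5)² + (19−13)² = 1024 + 36 = 1060
Z is equidistant from E and K (both at squared distance 1060), and every other site is strictly farther — so Z lies on the E–K Voronoi edge.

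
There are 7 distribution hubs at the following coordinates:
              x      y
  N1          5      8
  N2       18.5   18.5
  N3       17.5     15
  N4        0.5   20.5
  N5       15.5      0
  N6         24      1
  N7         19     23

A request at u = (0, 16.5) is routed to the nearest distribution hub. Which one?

Squared Euclidean distances:
|uN1|² = (0−5)² + (16.5−8)² = 25 + 72.25 = 97.25
|uN2|² = (0−18.5)² + (16.5−18.5)² = 342.25 + 4 = 346.25
|uN3|² = (0−17.5)² + (16.5−15)² = 306.25 + 2.25 = 308.5
|uN4|² = (0−0.5)² + (16.5−20.5)² = 0.25 + 16 = 16.25
|uN5|² = (0−15.5)² + (16.5−0)² = 240.25 + 272.25 = 512.5
|uN6|² = (0−24)² + (16.5−1)² = 576 + 240.25 = 816.25
|uN7|² = (0−19)² + (16.5−23)² = 361 + 42.25 = 403.25
Minimum is at N4.

N4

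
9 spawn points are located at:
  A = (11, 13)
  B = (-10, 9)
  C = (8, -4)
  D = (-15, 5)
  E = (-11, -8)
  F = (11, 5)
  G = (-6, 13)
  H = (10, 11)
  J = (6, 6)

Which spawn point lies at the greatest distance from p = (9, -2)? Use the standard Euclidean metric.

Compare squared distances (the ordering matches that of the actual distances):
|pA|² = 4 + 225 = 229
|pB|² = 361 + 121 = 482
|pC|² = 1 + 4 = 5
|pD|² = 576 + 49 = 625
|pE|² = 400 + 36 = 436
|pF|² = 4 + 49 = 53
|pG|² = 225 + 225 = 450
|pH|² = 1 + 169 = 170
|pJ|² = 9 + 64 = 73
The largest is to D.

D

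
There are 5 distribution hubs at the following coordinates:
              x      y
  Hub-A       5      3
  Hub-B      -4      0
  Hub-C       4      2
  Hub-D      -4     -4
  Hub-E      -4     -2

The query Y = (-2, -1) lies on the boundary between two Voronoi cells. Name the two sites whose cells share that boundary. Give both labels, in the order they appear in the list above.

Hub-B and Hub-E

Squared distances from Y to each site:
d²(Y, Hub-A) = (-2−5)² + (-1−3)² = 49 + 16 = 65
d²(Y, Hub-B) = (-2−(-4))² + (-1−0)² = 4 + 1 = 5
d²(Y, Hub-C) = (-2−4)² + (-1−2)² = 36 + 9 = 45
d²(Y, Hub-D) = (-2−(-4))² + (-1−(-4))² = 4 + 9 = 13
d²(Y, Hub-E) = (-2−(-4))² + (-1−(-2))² = 4 + 1 = 5
Y is equidistant from Hub-B and Hub-E (both at squared distance 5), and every other site is strictly farther — so Y lies on the Hub-B–Hub-E Voronoi edge.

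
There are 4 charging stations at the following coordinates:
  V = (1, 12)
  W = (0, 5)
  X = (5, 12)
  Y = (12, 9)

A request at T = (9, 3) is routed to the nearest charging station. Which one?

Squared Euclidean distances:
|TV|² = (9−1)² + (3−12)² = 64 + 81 = 145
|TW|² = (9−0)² + (3−5)² = 81 + 4 = 85
|TX|² = (9−5)² + (3−12)² = 16 + 81 = 97
|TY|² = (9−12)² + (3−9)² = 9 + 36 = 45
Minimum is at Y.

Y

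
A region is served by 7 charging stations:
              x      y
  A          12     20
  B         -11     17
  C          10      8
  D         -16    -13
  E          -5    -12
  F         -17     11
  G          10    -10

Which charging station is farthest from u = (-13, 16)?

Compare squared distances (the ordering matches that of the actual distances):
|uA|² = 625 + 16 = 641
|uB|² = 4 + 1 = 5
|uC|² = 529 + 64 = 593
|uD|² = 9 + 841 = 850
|uE|² = 64 + 784 = 848
|uF|² = 16 + 25 = 41
|uG|² = 529 + 676 = 1205
The largest is to G.

G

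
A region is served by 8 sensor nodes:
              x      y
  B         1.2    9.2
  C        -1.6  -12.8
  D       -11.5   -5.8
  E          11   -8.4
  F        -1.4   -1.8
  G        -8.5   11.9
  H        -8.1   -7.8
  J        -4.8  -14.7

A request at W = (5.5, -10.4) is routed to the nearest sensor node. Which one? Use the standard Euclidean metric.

E

Squared Euclidean distances:
|WB|² = 18.49 + 384.16 = 402.65
|WC|² = 50.41 + 5.76 = 56.17
|WD|² = 289 + 21.16 = 310.16
|WE|² = 30.25 + 4 = 34.25
|WF|² = 47.61 + 73.96 = 121.57
|WG|² = 196 + 497.29 = 693.29
|WH|² = 184.96 + 6.76 = 191.72
|WJ|² = 106.09 + 18.49 = 124.58
Minimum is at E.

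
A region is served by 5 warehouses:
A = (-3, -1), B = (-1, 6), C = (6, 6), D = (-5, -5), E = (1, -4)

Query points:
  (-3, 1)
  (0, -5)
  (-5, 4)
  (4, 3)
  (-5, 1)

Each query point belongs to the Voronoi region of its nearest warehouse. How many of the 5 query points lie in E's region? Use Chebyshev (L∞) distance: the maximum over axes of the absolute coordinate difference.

1

(-3, 1) — d to each: A:2, B:5, C:9, D:6, E:5 → nearest is A
(0, -5) — d to each: A:4, B:11, C:11, D:5, E:1 → nearest is E
(-5, 4) — d to each: A:5, B:4, C:11, D:9, E:8 → nearest is B
(4, 3) — d to each: A:7, B:5, C:3, D:9, E:7 → nearest is C
(-5, 1) — d to each: A:2, B:5, C:11, D:6, E:6 → nearest is A
1 of the 5 points has E as nearest.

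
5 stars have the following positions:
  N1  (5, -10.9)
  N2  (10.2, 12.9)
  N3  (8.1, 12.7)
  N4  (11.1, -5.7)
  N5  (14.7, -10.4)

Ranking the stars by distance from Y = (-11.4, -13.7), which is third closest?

Compare squared distances (the ordering matches that of the actual distances):
|YN1|² = 268.96 + 7.84 = 276.8
|YN2|² = 466.56 + 707.56 = 1174.12
|YN3|² = 380.25 + 696.96 = 1077.21
|YN4|² = 506.25 + 64 = 570.25
|YN5|² = 681.21 + 10.89 = 692.1
Sorted ascending: N1, N4, N5, N3, … — the third-nearest is N5.

N5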